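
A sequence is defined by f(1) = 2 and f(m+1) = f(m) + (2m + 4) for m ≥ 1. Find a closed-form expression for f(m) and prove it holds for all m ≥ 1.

Claim: f(m) = m^2 + 3m − 2.

Base case: f(1) = 2, and 1^2 + 3·1 − 2 = 2.
Assume f(r) = r^2 + 3r − 2.
Then f(r+1) = f(r) + (2r + 4) = (r^2 + 3r − 2) + (2r + 4) = r^2 + 5r + 2,
and (r+1)^2 + 3·(r+1) − 2 = r^2 + 5r + 2.
By induction, f(m) = m^2 + 3m − 2 for all m ≥ 1.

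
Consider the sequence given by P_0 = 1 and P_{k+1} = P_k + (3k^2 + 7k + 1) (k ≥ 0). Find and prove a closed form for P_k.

Claim: P_k = k^3 + 2k^2 − 2k + 1.

Base case: P_0 = 1, and 0^3 + 2·0^2 − 2·0 + 1 = 1.
Assume P_m = m^3 + 2m^2 − 2m + 1.
Then P_{m+1} = P_m + (3m^2 + 7m + 1) = (m^3 + 2m^2 − 2m + 1) + (3m^2 + 7m + 1) = m^3 + 5m^2 + 5m + 2,
and (m+1)^3 + 2·(m+1)^2 − 2·(m+1) + 1 = m^3 + 5m^2 + 5m + 2.
This completes the inductive step, so P_k = k^3 + 2k^2 − 2k + 1 for all k ≥ 0.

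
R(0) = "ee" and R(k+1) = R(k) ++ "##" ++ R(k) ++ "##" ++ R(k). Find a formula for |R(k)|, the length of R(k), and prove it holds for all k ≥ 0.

Claim: |R(k)| = 4·3^k − 2.

Base case: |R(0)| = 2, and 4·3^0 − 2 = 2.
Assume |R(j)| = 4·3^j − 2.
Then |R(j+1)| = 3|R(j)| + 4 = 3(4·3^j − 2) + 4 = 4·3^{j+1} − 6 + 4 = 4·3^{j+1} − 2.
Hence |R(k)| = 4·3^k − 2 for every k ≥ 0, by induction.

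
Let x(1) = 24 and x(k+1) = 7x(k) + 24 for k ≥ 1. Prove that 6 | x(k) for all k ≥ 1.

Base case: x(1) = 24 = 6·4, so 6 | x(1).
Assume 6 | x(r), so x(r) = 6t for some integer t.
Then x(r+1) = 7x(r) + 24 = 7·(6t) + 24 = 6(7t + 4), so 6 | x(r+1).
Hence 6 | x(k) for every k ≥ 1, by induction.

6 | x(k)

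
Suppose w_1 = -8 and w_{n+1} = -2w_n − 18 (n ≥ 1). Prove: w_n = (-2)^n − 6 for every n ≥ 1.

Base case: w_1 = -8, and (-2)^1 − 6 = -2 − 6 = -8.
Assume w_r = (-2)^r − 6 for some r ≥ 1.
Then w_{r+1} = -2w_r − 18 = -2·((-2)^r − 6) − 18 = -2·(-2)^r + 12 − 18 = (-2)^{r+1} − 6.
So the formula holds for r+1, and by induction w_n = (-2)^n − 6 for all n ≥ 1.

w_n = (-2)^n − 6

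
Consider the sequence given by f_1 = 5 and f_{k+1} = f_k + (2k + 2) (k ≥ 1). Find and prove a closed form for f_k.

Claim: f_k = k^2 + k + 3.

Base case: f_1 = 5, and 1^2 + 1 + 3 = 5.
Assume f_r = r^2 + r + 3.
Then f_{r+1} = f_r + (2r + 2) = (r^2 + r + 3) + (2r + 2) = r^2 + 3r + 5,
and (r+1)^2 + (r+1) + 3 = r^2 + 3r + 5.
This completes the inductive step, so f_k = k^2 + k + 3 for all k ≥ 1.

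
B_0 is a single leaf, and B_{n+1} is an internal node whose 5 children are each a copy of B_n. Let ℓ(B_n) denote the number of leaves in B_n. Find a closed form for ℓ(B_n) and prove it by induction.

Claim: ℓ(B_n) = 5^n.

Base case: ℓ(B_0) = 1, and 5^0 = 1.
Assume ℓ(B_r) = 5^r.
Then ℓ(B_{r+1}) = 5·ℓ(B_r) = 5·5^r = 5^{r+1}.
Hence ℓ(B_n) = 5^n for every n ≥ 0, by induction.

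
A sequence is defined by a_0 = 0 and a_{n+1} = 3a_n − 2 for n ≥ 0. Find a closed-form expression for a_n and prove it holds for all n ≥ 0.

Claim: a_n = -3^n + 1.

Base case: a_0 = 0, and -3^0 + 1 = -1 + 1 = 0.
Assume a_m = -3^m + 1 for some m ≥ 0.
Then a_{m+1} = 3a_m − 2 = 3·(-3^m + 1) − 2 = -3^{m+1} + 3 − 2 = -3^{m+1} + 1.
Hence a_n = -3^n + 1 for every n ≥ 0, by induction.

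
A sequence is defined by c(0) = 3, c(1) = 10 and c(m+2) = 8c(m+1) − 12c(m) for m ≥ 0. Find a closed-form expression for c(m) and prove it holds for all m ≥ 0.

Claim: c(m) = 2·2^m + 6^m.

Base cases: c(0) = 3 and 2·2^0 + 6^0 = 3; c(1) = 10 and 2·2^1 + 6^1 = 10.
Assume c(j) = 2·2^j + 6^j for all 0 ≤ j ≤ r, where r ≥ 1.
Then c(r+1) = 8c(r) − 12c(r−1) = 8·(2·2^r + 6^r) − 12·(2·2^{r−1} + 6^{r−1}) = 2·(8·2 − 12)2^{r−1} + (8·6 − 12)6^{r−1} = 8·2^{r−1} + 36·6^{r−1} = 2·2^{r+1} + 6^{r+1}.
Hence c(m) = 2·2^m + 6^m for every m ≥ 0, by strong induction.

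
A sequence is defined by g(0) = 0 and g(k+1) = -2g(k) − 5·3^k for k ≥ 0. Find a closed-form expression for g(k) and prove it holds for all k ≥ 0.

Claim: g(k) = (-2)^k − 3^k.

Base case: g(0) = 0, and (-2)^0 − 3^0 = 1 − 1 = 0.
Assume g(m) = (-2)^m − 3^m for some m ≥ 0.
Then g(m+1) = -2g(m) − 5·3^m = -2·((-2)^m − 3^m) − 5·3^m = (-2)^{m+1} + 2·3^m − 5·3^m = (-2)^{m+1} − 3·3^m = (-2)^{m+1} − 3^{m+1}.
By induction, g(k) = (-2)^k − 3^k for all k ≥ 0.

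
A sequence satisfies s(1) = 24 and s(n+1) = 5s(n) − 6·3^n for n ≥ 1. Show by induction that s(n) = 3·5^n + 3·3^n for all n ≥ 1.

Base case: s(1) = 24, and 3·5^1 + 3·3^1 = 15 + 9 = 24.
Assume s(j) = 3·5^j + 3·3^j for some j ≥ 1.
Then s(j+1) = 5s(j) − 6·3^j = 5·(3·5^j + 3·3^j) − 6·3^j = 3·5^{j+1} + 15·3^j − 6·3^j = 3·5^{j+1} + 9·3^j = 3·5^{j+1} + 3·3^{j+1}.
So the formula holds for j+1, and by induction s(n) = 3·5^n + 3·3^n for all n ≥ 1.

s(n) = 3·5^n + 3·3^n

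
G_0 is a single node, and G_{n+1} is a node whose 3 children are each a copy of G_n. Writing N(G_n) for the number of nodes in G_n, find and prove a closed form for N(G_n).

Claim: N(G_n) = (3^{n+1} − 1)/2.

Base case: N(G_0) = 1, and (3^{0+1} − 1)/2 = 1.
Assume N(G_m) = (3^{m+1} − 1)/2.
Then N(G_{m+1}) = 1 + 3N(G_m) = 1 + 3·(3^{m+1} − 1)/2 = 1 + (3^{m+2} − 3)/2 = (2 + 3^{m+2} − 3)/2 = (3^{m+2} − 1)/2.
This completes the inductive step, so N(G_n) = (3^{n+1} − 1)/2 for all n ≥ 0.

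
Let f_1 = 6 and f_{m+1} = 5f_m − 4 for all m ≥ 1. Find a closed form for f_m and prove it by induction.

Claim: f_m = 5^m + 1.

Base case: f_1 = 6, and 5^1 + 1 = 5 + 1 = 6.
Assume f_j = 5^j + 1 for some j ≥ 1.
Then f_{j+1} = 5f_j − 4 = 5·(5^j + 1) − 4 = 5^{j+1} + 5 − 4 = 5^{j+1} + 1.
Hence f_m = 5^m + 1 for every m ≥ 1, by induction.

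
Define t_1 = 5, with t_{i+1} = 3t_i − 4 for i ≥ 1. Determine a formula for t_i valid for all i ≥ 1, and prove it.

Claim: t_i = 3^i + 2.

Base case: t_1 = 5, and 3^1 + 2 = 3 + 2 = 5.
Assume t_m = 3^m + 2 for some m ≥ 1.
Then t_{m+1} = 3t_m − 4 = 3·(3^m + 2) − 4 = 3^{m+1} + 6 − 4 = 3^{m+1} + 2.
This completes the inductive step, so t_i = 3^i + 2 for all i ≥ 1.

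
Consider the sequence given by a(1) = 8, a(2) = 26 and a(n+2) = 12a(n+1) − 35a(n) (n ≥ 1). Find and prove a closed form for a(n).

Claim: a(n) = 3·5^n − 7^n.

Base cases: a(1) = 8 and 3·5^1 − 7^1 = 8; a(2) = 26 and 3·5^2 − 7^2 = 26.
Assume a(j) = 3·5^j − 7^j for all 1 ≤ j ≤ k, where k ≥ 2.
Then a(k+1) = 12a(k) − 35a(k−1) = 12·(3·5^k − 7^k) − 35·(3·5^{k−1} − 7^{k−1}) = 3·(12·5 − 35)5^{k−1} − (12·7 − 35)7^{k−1} = 75·5^{k−1} − 49·7^{k−1} = 3·5^{k+1} − 7^{k+1}.
By strong induction, a(n) = 3·5^n − 7^n for all n ≥ 1.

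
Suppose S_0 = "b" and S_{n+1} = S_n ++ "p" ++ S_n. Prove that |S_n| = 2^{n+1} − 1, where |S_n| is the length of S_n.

Base case: |S_0| = 1, and 2^{0+1} − 1 = 1.
Assume |S_m| = 2^{m+1} − 1.
Then |S_{m+1}| = |S_m| + 1 + |S_m| = 2|S_m| + 1 = 2(2^{m+1} − 1) + 1 = 2^{m+2} − 2 + 1 = 2^{m+2} − 1.
Hence |S_n| = 2^{n+1} − 1 for every n ≥ 0, by induction.

|S_n| = 2^{n+1} − 1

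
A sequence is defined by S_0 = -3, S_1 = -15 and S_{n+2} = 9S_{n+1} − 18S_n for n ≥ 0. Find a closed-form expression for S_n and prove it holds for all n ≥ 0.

Claim: S_n = -3^n − 2·6^n.

Base cases: S_0 = -3 and -3^0 − 2·6^0 = -3; S_1 = -15 and -3^1 − 2·6^1 = -15.
Assume S_j = -3^j − 2·6^j for all 0 ≤ j ≤ r, where r ≥ 1.
Then S_{r+1} = 9S_r − 18S_{r−1} = 9·(-3^r − 2·6^r) − 18·(-3^{r−1} − 2·6^{r−1}) = -(9·3 − 18)3^{r−1} − 2·(9·6 − 18)6^{r−1} = -9·3^{r−1} − 72·6^{r−1} = -3^{r+1} − 2·6^{r+1}.
This completes the inductive step, so S_n = -3^n − 2·6^n for all n ≥ 0.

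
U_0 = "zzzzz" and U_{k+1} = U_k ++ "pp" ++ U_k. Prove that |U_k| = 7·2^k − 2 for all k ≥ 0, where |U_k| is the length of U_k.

Base case: |U_0| = 5, and 7·2^0 − 2 = 5.
Assume |U_r| = 7·2^r − 2.
Then |U_{r+1}| = |U_r| + 2 + |U_r| = 2|U_r| + 2 = 2(7·2^r − 2) + 2 = 7·2^{r+1} − 4 + 2 = 7·2^{r+1} − 2.
So the formula holds for r+1, and by induction |U_k| = 7·2^k − 2 for all k ≥ 0.

|U_k| = 7·2^k − 2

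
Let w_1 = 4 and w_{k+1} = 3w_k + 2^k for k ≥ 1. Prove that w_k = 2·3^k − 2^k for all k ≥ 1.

Base case: w_1 = 4, and 2·3^1 − 2^1 = 6 − 2 = 4.
Assume w_j = 2·3^j − 2^j for some j ≥ 1.
Then w_{j+1} = 3w_j + 2^j = 3·(2·3^j − 2^j) + 2^j = 2·3^{j+1} − 3·2^j + 2^j = 2·3^{j+1} − 2·2^j = 2·3^{j+1} − 2^{j+1}.
So the formula holds for j+1, and by induction w_k = 2·3^k − 2^k for all k ≥ 1.

w_k = 2·3^k − 2^k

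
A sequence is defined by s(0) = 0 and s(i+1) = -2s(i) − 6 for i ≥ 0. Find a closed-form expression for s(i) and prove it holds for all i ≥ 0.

Claim: s(i) = 2·(-2)^i − 2.

Base case: s(0) = 0, and 2·(-2)^0 − 2 = 2 − 2 = 0.
Assume s(m) = 2·(-2)^m − 2 for some m ≥ 0.
Then s(m+1) = -2s(m) − 6 = -2·(2·(-2)^m − 2) − 6 = -4·(-2)^m + 4 − 6 = 2·(-2)^{m+1} − 2.
Hence s(i) = 2·(-2)^i − 2 for every i ≥ 0, by induction.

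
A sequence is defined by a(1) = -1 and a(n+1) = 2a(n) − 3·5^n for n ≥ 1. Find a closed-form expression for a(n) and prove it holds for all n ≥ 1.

Claim: a(n) = 2·2^n − 5^n.

Base case: a(1) = -1, and 2·2^1 − 5^1 = 4 − 5 = -1.
Assume a(r) = 2·2^r − 5^r for some r ≥ 1.
Then a(r+1) = 2a(r) − 3·5^r = 2·(2·2^r − 5^r) − 3·5^r = 2·2^{r+1} − 2·5^r − 3·5^r = 2·2^{r+1} − 5·5^r = 2·2^{r+1} − 5^{r+1}.
Hence a(n) = 2·2^n − 5^n for every n ≥ 1, by induction.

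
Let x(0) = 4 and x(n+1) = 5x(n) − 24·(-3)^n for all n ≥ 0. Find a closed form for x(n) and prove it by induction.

Claim: x(n) = 5^n + 3·(-3)^n.

Base case: x(0) = 4, and 5^0 + 3·(-3)^0 = 1 + 3 = 4.
Assume x(r) = 5^r + 3·(-3)^r for some r ≥ 0.
Then x(r+1) = 5x(r) − 24·(-3)^r = 5·(5^r + 3·(-3)^r) − 24·(-3)^r = 5^{r+1} + 15·(-3)^r − 24·(-3)^r = 5^{r+1} − 9·(-3)^r = 5^{r+1} + 3·(-3)^{r+1}.
This completes the inductive step, so x(n) = 5^n + 3·(-3)^n for all n ≥ 0.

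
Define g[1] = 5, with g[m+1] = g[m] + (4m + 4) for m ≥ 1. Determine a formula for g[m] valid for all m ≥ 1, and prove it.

Claim: g[m] = 2m^2 + 2m + 1.

Base case: g[1] = 5, and 2·1^2 + 2·1 + 1 = 5.
Assume g[k] = 2k^2 + 2k + 1.
Then g[k+1] = g[k] + (4k + 4) = (2k^2 + 2k + 1) + (4k + 4) = 2k^2 + 6k + 5,
and 2·(k+1)^2 + 2·(k+1) + 1 = 2k^2 + 6k + 5.
Hence g[m] = 2m^2 + 2m + 1 for every m ≥ 1, by induction.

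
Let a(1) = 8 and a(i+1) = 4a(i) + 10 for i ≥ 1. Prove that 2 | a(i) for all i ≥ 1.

Base case: a(1) = 8 = 2·4, so 2 | a(1).
Assume 2 | a(m), so a(m) = 2t for some integer t.
Then a(m+1) = 4a(m) + 10 = 4·(2t) + 10 = 2(4t + 5), so 2 | a(m+1).
Hence 2 | a(i) for every i ≥ 1, by induction.

2 | a(i)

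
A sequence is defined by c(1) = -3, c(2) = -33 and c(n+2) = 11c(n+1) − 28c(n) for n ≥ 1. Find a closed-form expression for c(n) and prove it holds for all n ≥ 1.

Claim: c(n) = 4^n − 7^n.

Base cases: c(1) = -3 and 4^1 − 7^1 = -3; c(2) = -33 and 4^2 − 7^2 = -33.
Assume c(j) = 4^j − 7^j for all 1 ≤ j ≤ m, where m ≥ 2.
Then c(m+1) = 11c(m) − 28c(m−1) = 11·(4^m − 7^m) − 28·(4^{m−1} − 7^{m−1}) = (11·4 − 28)4^{m−1} − (11·7 − 28)7^{m−1} = 16·4^{m−1} − 49·7^{m−1} = 4^{m+1} − 7^{m+1}.
By strong induction, c(n) = 4^n − 7^n for all n ≥ 1.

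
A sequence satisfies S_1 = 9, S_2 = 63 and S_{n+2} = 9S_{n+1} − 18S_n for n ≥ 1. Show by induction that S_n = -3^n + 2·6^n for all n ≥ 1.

Base cases: S_1 = 9 and -3^1 + 2·6^1 = 9; S_2 = 63 and -3^2 + 2·6^2 = 63.
Assume S_j = -3^j + 2·6^j for all 1 ≤ j ≤ r, where r ≥ 2.
Then S_{r+1} = 9S_r − 18S_{r−1} = 9·(-3^r + 2·6^r) − 18·(-3^{r−1} + 2·6^{r−1}) = -(9·3 − 18)3^{r−1} + 2·(9·6 − 18)6^{r−1} = -9·3^{r−1} + 72·6^{r−1} = -3^{r+1} + 2·6^{r+1}.
Hence S_n = -3^n + 2·6^n for every n ≥ 1, by strong induction.

S_n = -3^n + 2·6^n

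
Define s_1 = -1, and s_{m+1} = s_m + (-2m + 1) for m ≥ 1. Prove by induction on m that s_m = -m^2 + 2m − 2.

Base case: s_1 = -1, and -1^2 + 2·1 − 2 = -1.
Assume s_r = -r^2 + 2r − 2.
Then s_{r+1} = s_r + (-2r + 1) = (-r^2 + 2r − 2) + (-2r + 1) = -r^2 − 1,
and -(r+1)^2 + 2·(r+1) − 2 = -r^2 − 1.
This completes the inductive step, so s_m = -m^2 + 2m − 2 for all m ≥ 1.

s_m = -m^2 + 2m − 2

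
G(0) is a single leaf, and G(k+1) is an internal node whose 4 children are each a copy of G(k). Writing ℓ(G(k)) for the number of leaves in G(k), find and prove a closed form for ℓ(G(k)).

Claim: ℓ(G(k)) = 4^k.

Base case: ℓ(G(0)) = 1, and 4^0 = 1.
Assume ℓ(G(r)) = 4^r.
Then ℓ(G(r+1)) = 4·ℓ(G(r)) = 4·4^r = 4^{r+1}.
Hence ℓ(G(k)) = 4^k for every k ≥ 0, by induction.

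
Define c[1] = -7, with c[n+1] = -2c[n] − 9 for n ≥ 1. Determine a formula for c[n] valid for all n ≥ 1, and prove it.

Claim: c[n] = 2·(-2)^n − 3.

Base case: c[1] = -7, and 2·(-2)^1 − 3 = -4 − 3 = -7.
Assume c[r] = 2·(-2)^r − 3 for some r ≥ 1.
Then c[r+1] = -2c[r] − 9 = -2·(2·(-2)^r − 3) − 9 = -4·(-2)^r + 6 − 9 = 2·(-2)^{r+1} − 3.
This completes the inductive step, so c[n] = 2·(-2)^n − 3 for all n ≥ 1.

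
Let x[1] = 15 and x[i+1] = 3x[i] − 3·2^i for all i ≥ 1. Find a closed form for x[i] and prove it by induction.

Claim: x[i] = 3·3^i + 3·2^i.

Base case: x[1] = 15, and 3·3^1 + 3·2^1 = 9 + 6 = 15.
Assume x[j] = 3·3^j + 3·2^j for some j ≥ 1.
Then x[j+1] = 3x[j] − 3·2^j = 3·(3·3^j + 3·2^j) − 3·2^j = 3·3^{j+1} + 9·2^j − 3·2^j = 3·3^{j+1} + 6·2^j = 3·3^{j+1} + 3·2^{j+1}.
This completes the inductive step, so x[i] = 3·3^i + 3·2^i for all i ≥ 1.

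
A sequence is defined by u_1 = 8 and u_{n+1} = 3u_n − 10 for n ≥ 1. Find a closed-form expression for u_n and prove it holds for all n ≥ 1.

Claim: u_n = 3^n + 5.

Base case: u_1 = 8, and 3^1 + 5 = 3 + 5 = 8.
Assume u_k = 3^k + 5 for some k ≥ 1.
Then u_{k+1} = 3u_k − 10 = 3·(3^k + 5) − 10 = 3^{k+1} + 15 − 10 = 3^{k+1} + 5.
By induction, u_n = 3^n + 5 for all n ≥ 1.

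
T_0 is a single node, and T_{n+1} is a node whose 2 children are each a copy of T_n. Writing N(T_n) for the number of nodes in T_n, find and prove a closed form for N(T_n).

Claim: N(T_n) = 2^{n+1} − 1.

Base case: N(T_0) = 1, and 2^{0+1} − 1 = 1.
Assume N(T_r) = 2^{r+1} − 1.
Then N(T_{r+1}) = 1 + 2N(T_r) = 1 + 2(2^{r+1} − 1) = 2^{r+2} − 2 + 1 = 2^{r+2} − 1.
So the formula holds for r+1, and by induction N(T_n) = 2^{n+1} − 1 for all n ≥ 0.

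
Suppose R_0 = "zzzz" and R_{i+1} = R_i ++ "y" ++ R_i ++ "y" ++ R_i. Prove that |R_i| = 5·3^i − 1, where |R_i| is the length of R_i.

Base case: |R_0| = 4, and 5·3^0 − 1 = 4.
Assume |R_m| = 5·3^m − 1.
Then |R_{m+1}| = 3|R_m| + 2 = 3(5·3^m − 1) + 2 = 5·3^{m+1} − 3 + 2 = 5·3^{m+1} − 1.
This completes the inductive step, so |R_i| = 5·3^i − 1 for all i ≥ 0.

|R_i| = 5·3^i − 1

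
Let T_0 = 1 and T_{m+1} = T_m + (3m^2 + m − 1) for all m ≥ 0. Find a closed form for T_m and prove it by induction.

Claim: T_m = m^3 − m^2 − m + 1.

Base case: T_0 = 1, and 0^3 − 0^2 − 0 + 1 = 1.
Assume T_j = j^3 − j^2 − j + 1.
Then T_{j+1} = T_j + (3j^2 + j − 1) = (j^3 − j^2 − j + 1) + (3j^2 + j − 1) = j^3 + 2j^2,
and (j+1)^3 − (j+1)^2 − (j+1) + 1 = j^3 + 2j^2.
This completes the inductive step, so T_m = m^3 − m^2 − m + 1 for all m ≥ 0.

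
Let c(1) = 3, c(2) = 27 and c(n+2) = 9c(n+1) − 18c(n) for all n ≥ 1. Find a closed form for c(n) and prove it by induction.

Claim: c(n) = 6^n − 3^n.

Base cases: c(1) = 3 and 6^1 − 3^1 = 3; c(2) = 27 and 6^2 − 3^2 = 27.
Assume c(j) = 6^j − 3^j for all 1 ≤ j ≤ r, where r ≥ 2.
Then c(r+1) = 9c(r) − 18c(r−1) = 9·(6^r − 3^r) − 18·(6^{r−1} − 3^{r−1}) = (9·6 − 18)6^{r−1} − (9·3 − 18)3^{r−1} = 36·6^{r−1} − 9·3^{r−1} = 6^{r+1} − 3^{r+1}.
By strong induction, c(n) = 6^n − 3^n for all n ≥ 1.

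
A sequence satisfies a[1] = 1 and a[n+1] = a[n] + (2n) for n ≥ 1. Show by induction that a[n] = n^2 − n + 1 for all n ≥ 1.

Base case: a[1] = 1, and 1^2 − 1 + 1 = 1.
Assume a[k] = k^2 − k + 1.
Then a[k+1] = a[k] + (2k) = (k^2 − k + 1) + (2k) = k^2 + k + 1,
and (k+1)^2 − (k+1) + 1 = k^2 + k + 1.
By induction, a[n] = n^2 − n + 1 for all n ≥ 1.

a[n] = n^2 − n + 1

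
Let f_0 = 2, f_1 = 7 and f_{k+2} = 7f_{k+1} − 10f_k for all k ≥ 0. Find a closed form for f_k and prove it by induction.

Claim: f_k = 5^k + 2^k.

Base cases: f_0 = 2 and 5^0 + 2^0 = 2; f_1 = 7 and 5^1 + 2^1 = 7.
Assume f_i = 5^i + 2^i for all 0 ≤ i ≤ j, where j ≥ 1.
Then f_{j+1} = 7f_j − 10f_{j−1} = 7·(5^j + 2^j) − 10·(5^{j−1} + 2^{j−1}) = (7·5 − 10)5^{j−1} + (7·2 − 10)2^{j−1} = 25·5^{j−1} + 4·2^{j−1} = 5^{j+1} + 2^{j+1}.
Hence f_k = 5^k + 2^k for every k ≥ 0, by strong induction.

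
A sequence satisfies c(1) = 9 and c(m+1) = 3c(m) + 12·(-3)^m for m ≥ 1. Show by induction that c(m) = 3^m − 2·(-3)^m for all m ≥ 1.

Base case: c(1) = 9, and 3^1 − 2·(-3)^1 = 3 + 6 = 9.
Assume c(k) = 3^k − 2·(-3)^k for some k ≥ 1.
Then c(k+1) = 3c(k) + 12·(-3)^k = 3·(3^k − 2·(-3)^k) + 12·(-3)^k = 3^{k+1} − 6·(-3)^k + 12·(-3)^k = 3^{k+1} + 6·(-3)^k = 3^{k+1} − 2·(-3)^{k+1}.
This completes the inductive step, so c(m) = 3^m − 2·(-3)^m for all m ≥ 1.

c(m) = 3^m − 2·(-3)^m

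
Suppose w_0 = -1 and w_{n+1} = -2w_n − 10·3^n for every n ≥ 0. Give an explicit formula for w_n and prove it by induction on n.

Claim: w_n = (-2)^n − 2·3^n.

Base case: w_0 = -1, and (-2)^0 − 2·3^0 = 1 − 2 = -1.
Assume w_r = (-2)^r − 2·3^r for some r ≥ 0.
Then w_{r+1} = -2w_r − 10·3^r = -2·((-2)^r − 2·3^r) − 10·3^r = (-2)^{r+1} + 4·3^r − 10·3^r = (-2)^{r+1} − 6·3^r = (-2)^{r+1} − 2·3^{r+1}.
This completes the inductive step, so w_n = (-2)^n − 2·3^n for all n ≥ 0.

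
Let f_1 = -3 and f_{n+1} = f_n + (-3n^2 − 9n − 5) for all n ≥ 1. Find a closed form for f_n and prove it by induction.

Claim: f_n = -n^3 − 3n^2 − n + 2.

Base case: f_1 = -3, and -1^3 − 3·1^2 − 1 + 2 = -3.
Assume f_r = -r^3 − 3r^2 − r + 2.
Then f_{r+1} = f_r + (-3r^2 − 9r − 5) = (-r^3 − 3r^2 − r + 2) + (-3r^2 − 9r − 5) = -r^3 − 6r^2 − 10r − 3,
and -(r+1)^3 − 3·(r+1)^2 − (r+1) + 2 = -r^3 − 6r^2 − 10r − 3.
By induction, f_n = -n^3 − 3n^2 − n + 2 for all n ≥ 1.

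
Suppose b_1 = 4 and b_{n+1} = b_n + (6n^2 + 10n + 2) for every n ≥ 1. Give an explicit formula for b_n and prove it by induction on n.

Claim: b_n = 2n^3 + 2n^2 − 2n + 2.

Base case: b_1 = 4, and 2·1^3 + 2·1^2 − 2·1 + 2 = 4.
Assume b_r = 2r^3 + 2r^2 − 2r + 2.
Then b_{r+1} = b_r + (6r^2 + 10r + 2) = (2r^3 + 2r^2 − 2r + 2) + (6r^2 + 10r + 2) = 2r^3 + 8r^2 + 8r + 4,
and 2·(r+1)^3 + 2·(r+1)^2 − 2·(r+1) + 2 = 2r^3 + 8r^2 + 8r + 4.
This completes the inductive step, so b_n = 2n^3 + 2n^2 − 2n + 2 for all n ≥ 1.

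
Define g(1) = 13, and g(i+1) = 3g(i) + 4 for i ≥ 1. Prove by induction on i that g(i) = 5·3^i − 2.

Base case: g(1) = 13, and 5·3^1 − 2 = 15 − 2 = 13.
Assume g(m) = 5·3^m − 2 for some m ≥ 1.
Then g(m+1) = 3g(m) + 4 = 3·(5·3^m − 2) + 4 = 15·3^m − 6 + 4 = 5·3^{m+1} − 2.
This completes the inductive step, so g(i) = 5·3^i − 2 for all i ≥ 1.

g(i) = 5·3^i − 2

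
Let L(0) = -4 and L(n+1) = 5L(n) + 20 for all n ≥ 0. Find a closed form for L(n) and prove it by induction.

Claim: L(n) = 5^n − 5.

Base case: L(0) = -4, and 5^0 − 5 = 1 − 5 = -4.
Assume L(r) = 5^r − 5 for some r ≥ 0.
Then L(r+1) = 5L(r) + 20 = 5·(5^r − 5) + 20 = 5^{r+1} − 25 + 20 = 5^{r+1} − 5.
By induction, L(n) = 5^n − 5 for all n ≥ 0.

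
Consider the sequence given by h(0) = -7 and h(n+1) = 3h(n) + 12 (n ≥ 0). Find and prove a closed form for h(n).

Claim: h(n) = -3^n − 6.

Base case: h(0) = -7, and -3^0 − 6 = -1 − 6 = -7.
Assume h(k) = -3^k − 6 for some k ≥ 0.
Then h(k+1) = 3h(k) + 12 = 3·(-3^k − 6) + 12 = -3^{k+1} − 18 + 12 = -3^{k+1} − 6.
Hence h(n) = -3^n − 6 for every n ≥ 0, by induction.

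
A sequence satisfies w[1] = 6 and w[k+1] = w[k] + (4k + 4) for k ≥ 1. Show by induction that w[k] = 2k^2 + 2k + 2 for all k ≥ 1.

Base case: w[1] = 6, and 2·1^2 + 2·1 + 2 = 6.
Assume w[r] = 2r^2 + 2r + 2.
Then w[r+1] = w[r] + (4r + 4) = (2r^2 + 2r + 2) + (4r + 4) = 2r^2 + 6r + 6,
and 2·(r+1)^2 + 2·(r+1) + 2 = 2r^2 + 6r + 6.
This completes the inductive step, so w[k] = 2k^2 + 2k + 2 for all k ≥ 1.

w[k] = 2k^2 + 2k + 2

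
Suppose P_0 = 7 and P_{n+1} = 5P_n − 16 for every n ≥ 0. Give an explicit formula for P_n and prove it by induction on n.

Claim: P_n = 3·5^n + 4.

Base case: P_0 = 7, and 3·5^0 + 4 = 3 + 4 = 7.
Assume P_j = 3·5^j + 4 for some j ≥ 0.
Then P_{j+1} = 5P_j − 16 = 5·(3·5^j + 4) − 16 = 15·5^j + 20 − 16 = 3·5^{j+1} + 4.
By induction, P_n = 3·5^n + 4 for all n ≥ 0.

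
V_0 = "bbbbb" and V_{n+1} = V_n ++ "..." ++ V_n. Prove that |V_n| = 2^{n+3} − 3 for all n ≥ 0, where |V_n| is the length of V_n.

Base case: |V_0| = 5, and 2^{0+3} − 3 = 5.
Assume |V_k| = 2^{k+3} − 3.
Then |V_{k+1}| = |V_k| + 3 + |V_k| = 2|V_k| + 3 = 2(2^{k+3} − 3) + 3 = 2^{k+1+3} − 6 + 3 = 2^{k+1+3} − 3.
This completes the inductive step, so |V_n| = 2^{n+3} − 3 for all n ≥ 0.

|V_n| = 2^{n+3} − 3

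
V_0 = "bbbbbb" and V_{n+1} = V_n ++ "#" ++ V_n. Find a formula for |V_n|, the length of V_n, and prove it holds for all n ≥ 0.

Claim: |V_n| = 7·2^n − 1.

Base case: |V_0| = 6, and 7·2^0 − 1 = 6.
Assume |V_r| = 7·2^r − 1.
Then |V_{r+1}| = |V_r| + 1 + |V_r| = 2|V_r| + 1 = 2(7·2^r − 1) + 1 = 7·2^{r+1} − 2 + 1 = 7·2^{r+1} − 1.
So the formula holds for r+1, and by induction |V_n| = 7·2^n − 1 for all n ≥ 0.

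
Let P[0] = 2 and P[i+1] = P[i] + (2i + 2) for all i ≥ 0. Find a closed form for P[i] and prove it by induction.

Claim: P[i] = i^2 + i + 2.

Base case: P[0] = 2, and 0^2 + 0 + 2 = 2.
Assume P[r] = r^2 + r + 2.
Then P[r+1] = P[r] + (2r + 2) = (r^2 + r + 2) + (2r + 2) = r^2 + 3r + 4,
and (r+1)^2 + (r+1) + 2 = r^2 + 3r + 4.
Hence P[i] = i^2 + i + 2 for every i ≥ 0, by induction.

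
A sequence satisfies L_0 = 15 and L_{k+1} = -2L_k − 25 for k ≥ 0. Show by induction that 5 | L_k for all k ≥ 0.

Base case: L_0 = 15 = 5·3, so 5 | L_0.
Assume 5 | L_j, so L_j = 5t for some integer t.
Then L_{j+1} = -2L_j − 25 = -2·(5t) − 25 = 5(-2t − 5), so 5 | L_{j+1}.
This completes the inductive step, so 5 | L_k for all k ≥ 0.

5 | L_k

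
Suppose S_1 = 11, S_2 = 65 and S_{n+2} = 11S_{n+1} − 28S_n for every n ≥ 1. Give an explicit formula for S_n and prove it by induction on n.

Claim: S_n = 4^n + 7^n.

Base cases: S_1 = 11 and 4^1 + 7^1 = 11; S_2 = 65 and 4^2 + 7^2 = 65.
Assume S_i = 4^i + 7^i for all 1 ≤ i ≤ j, where j ≥ 2.
Then S_{j+1} = 11S_j − 28S_{j−1} = 11·(4^j + 7^j) − 28·(4^{j−1} + 7^{j−1}) = (11·4 − 28)4^{j−1} + (11·7 − 28)7^{j−1} = 16·4^{j−1} + 49·7^{j−1} = 4^{j+1} + 7^{j+1}.
This completes the inductive step, so S_n = 4^n + 7^n for all n ≥ 1.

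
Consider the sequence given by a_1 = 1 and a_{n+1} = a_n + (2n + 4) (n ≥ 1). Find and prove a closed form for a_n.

Claim: a_n = n^2 + 3n − 3.

Base case: a_1 = 1, and 1^2 + 3·1 − 3 = 1.
Assume a_m = m^2 + 3m − 3.
Then a_{m+1} = a_m + (2m + 4) = (m^2 + 3m − 3) + (2m + 4) = m^2 + 5m + 1,
and (m+1)^2 + 3·(m+1) − 3 = m^2 + 5m + 1.
This completes the inductive step, so a_n = n^2 + 3n − 3 for all n ≥ 1.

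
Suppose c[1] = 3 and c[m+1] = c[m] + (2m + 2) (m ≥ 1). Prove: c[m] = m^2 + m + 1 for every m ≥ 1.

Base case: c[1] = 3, and 1^2 + 1 + 1 = 3.
Assume c[j] = j^2 + j + 1.
Then c[j+1] = c[j] + (2j + 2) = (j^2 + j + 1) + (2j + 2) = j^2 + 3j + 3,
and (j+1)^2 + (j+1) + 1 = j^2 + 3j + 3.
By induction, c[m] = m^2 + m + 1 for all m ≥ 1.

c[m] = m^2 + m + 1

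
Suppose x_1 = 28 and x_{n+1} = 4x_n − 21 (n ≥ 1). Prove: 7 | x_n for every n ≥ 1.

Base case: x_1 = 28 = 7·4, so 7 | x_1.
Assume 7 | x_m, so x_m = 7t for some integer t.
Then x_{m+1} = 4x_m − 21 = 4·(7t) − 21 = 7(4t − 3), so 7 | x_{m+1}.
This completes the inductive step, so 7 | x_n for all n ≥ 1.

7 | x_n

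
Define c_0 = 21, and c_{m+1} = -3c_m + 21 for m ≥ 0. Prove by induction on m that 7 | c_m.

Base case: c_0 = 21 = 7·3, so 7 | c_0.
Assume 7 | c_k, so c_k = 7t for some integer t.
Then c_{k+1} = -3c_k + 21 = -3·(7t) + 21 = 7(-3t + 3), so 7 | c_{k+1}.
So the property holds for k+1, and by induction 7 | c_m for all m ≥ 0.

7 | c_m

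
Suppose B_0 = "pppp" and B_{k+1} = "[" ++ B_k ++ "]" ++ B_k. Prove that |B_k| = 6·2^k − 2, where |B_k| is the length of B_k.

Base case: |B_0| = 4, and 6·2^0 − 2 = 4.
Assume |B_j| = 6·2^j − 2.
Then |B_{j+1}| = 1 + |B_j| + 1 + |B_j| = 2|B_j| + 2 = 2(6·2^j − 2) + 2 = 6·2^{j+1} − 4 + 2 = 6·2^{j+1} − 2.
Hence |B_k| = 6·2^k − 2 for every k ≥ 0, by induction.

|B_k| = 6·2^k − 2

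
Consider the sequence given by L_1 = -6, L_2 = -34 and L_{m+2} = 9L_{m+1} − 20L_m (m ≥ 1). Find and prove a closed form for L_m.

Claim: L_m = 4^m − 2·5^m.

Base cases: L_1 = -6 and 4^1 − 2·5^1 = -6; L_2 = -34 and 4^2 − 2·5^2 = -34.
Assume L_i = 4^i − 2·5^i for all 1 ≤ i ≤ j, where j ≥ 2.
Then L_{j+1} = 9L_j − 20L_{j−1} = 9·(4^j − 2·5^j) − 20·(4^{j−1} − 2·5^{j−1}) = (9·4 − 20)4^{j−1} − 2·(9·5 − 20)5^{j−1} = 16·4^{j−1} − 50·5^{j−1} = 4^{j+1} − 2·5^{j+1}.
So the formula holds for j+1, and by strong induction L_m = 4^m − 2·5^m for all m ≥ 1.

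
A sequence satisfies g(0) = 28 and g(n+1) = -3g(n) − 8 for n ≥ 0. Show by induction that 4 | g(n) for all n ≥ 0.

Base case: g(0) = 28 = 4·7, so 4 | g(0).
Assume 4 | g(r), so g(r) = 4t for some integer t.
Then g(r+1) = -3g(r) − 8 = -3·(4t) − 8 = 4(-3t − 2), so 4 | g(r+1).
This completes the inductive step, so 4 | g(n) for all n ≥ 0.

4 | g(n)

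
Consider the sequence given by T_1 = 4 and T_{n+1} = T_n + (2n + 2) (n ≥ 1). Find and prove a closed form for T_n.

Claim: T_n = n^2 + n + 2.

Base case: T_1 = 4, and 1^2 + 1 + 2 = 4.
Assume T_r = r^2 + r + 2.
Then T_{r+1} = T_r + (2r + 2) = (r^2 + r + 2) + (2r + 2) = r^2 + 3r + 4,
and (r+1)^2 + (r+1) + 2 = r^2 + 3r + 4.
By induction, T_n = n^2 + n + 2 for all n ≥ 1.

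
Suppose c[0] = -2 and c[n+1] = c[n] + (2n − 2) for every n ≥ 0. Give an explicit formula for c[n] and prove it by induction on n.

Claim: c[n] = n^2 − 3n − 2.

Base case: c[0] = -2, and 0^2 − 3·0 − 2 = -2.
Assume c[r] = r^2 − 3r − 2.
Then c[r+1] = c[r] + (2r − 2) = (r^2 − 3r − 2) + (2r − 2) = r^2 − r − 4,
and (r+1)^2 − 3·(r+1) − 2 = r^2 − r − 4.
Hence c[n] = n^2 − 3n − 2 for every n ≥ 0, by induction.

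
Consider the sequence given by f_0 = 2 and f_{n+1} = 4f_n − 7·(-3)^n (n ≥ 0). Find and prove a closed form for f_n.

Claim: f_n = 4^n + (-3)^n.

Base case: f_0 = 2, and 4^0 + (-3)^0 = 1 + 1 = 2.
Assume f_m = 4^m + (-3)^m for some m ≥ 0.
Then f_{m+1} = 4f_m − 7·(-3)^m = 4·(4^m + (-3)^m) − 7·(-3)^m = 4^{m+1} + 4·(-3)^m − 7·(-3)^m = 4^{m+1} − 3·(-3)^m = 4^{m+1} + (-3)^{m+1}.
By induction, f_n = 4^n + (-3)^n for all n ≥ 0.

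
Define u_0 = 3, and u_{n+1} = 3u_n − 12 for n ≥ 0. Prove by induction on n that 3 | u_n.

Base case: u_0 = 3 = 3·1, so 3 | u_0.
Assume 3 | u_r, so u_r = 3t for some integer t.
Then u_{r+1} = 3u_r − 12 = 3·(3t) − 12 = 3(3t − 4), so 3 | u_{r+1}.
This completes the inductive step, so 3 | u_n for all n ≥ 0.

3 | u_n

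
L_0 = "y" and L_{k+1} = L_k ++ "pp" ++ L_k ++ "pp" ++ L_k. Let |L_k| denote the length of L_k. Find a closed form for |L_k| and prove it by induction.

Claim: |L_k| = 3^{k+1} − 2.

Base case: |L_0| = 1, and 3^{0+1} − 2 = 1.
Assume |L_m| = 3^{m+1} − 2.
Then |L_{m+1}| = 3|L_m| + 4 = 3(3^{m+1} − 2) + 4 = 3^{m+2} − 6 + 4 = 3^{m+2} − 2.
Hence |L_k| = 3^{k+1} − 2 for every k ≥ 0, by induction.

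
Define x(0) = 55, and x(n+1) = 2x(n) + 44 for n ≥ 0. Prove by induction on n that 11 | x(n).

Base case: x(0) = 55 = 11·5, so 11 | x(0).
Assume 11 | x(m), so x(m) = 11t for some integer t.
Then x(m+1) = 2x(m) + 44 = 2·(11t) + 44 = 11(2t + 4), so 11 | x(m+1).
Hence 11 | x(n) for every n ≥ 0, by induction.

11 | x(n)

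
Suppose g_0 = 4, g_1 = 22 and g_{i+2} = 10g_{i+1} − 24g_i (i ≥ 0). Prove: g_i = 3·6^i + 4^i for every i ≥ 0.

Base cases: g_0 = 4 and 3·6^0 + 4^0 = 4; g_1 = 22 and 3·6^1 + 4^1 = 22.
Assume g_j = 3·6^j + 4^j for all 0 ≤ j ≤ m, where m ≥ 1.
Then g_{m+1} = 10g_m − 24g_{m−1} = 10·(3·6^m + 4^m) − 24·(3·6^{m−1} + 4^{m−1}) = 3·(10·6 − 24)6^{m−1} + (10·4 − 24)4^{m−1} = 108·6^{m−1} + 16·4^{m−1} = 3·6^{m+1} + 4^{m+1}.
This completes the inductive step, so g_i = 3·6^i + 4^i for all i ≥ 0.

g_i = 3·6^i + 4^i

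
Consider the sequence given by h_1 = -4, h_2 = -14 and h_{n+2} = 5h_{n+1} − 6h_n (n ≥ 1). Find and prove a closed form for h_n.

Claim: h_n = 2^n − 2·3^n.

Base cases: h_1 = -4 and 2^1 − 2·3^1 = -4; h_2 = -14 and 2^2 − 2·3^2 = -14.
Assume h_i = 2^i − 2·3^i for all 1 ≤ i ≤ j, where j ≥ 2.
Then h_{j+1} = 5h_j − 6h_{j−1} = 5·(2^j − 2·3^j) − 6·(2^{j−1} − 2·3^{j−1}) = (5·2 − 6)2^{j−1} − 2·(5·3 − 6)3^{j−1} = 4·2^{j−1} − 18·3^{j−1} = 2^{j+1} − 2·3^{j+1}.
This completes the inductive step, so h_n = 2^n − 2·3^n for all n ≥ 1.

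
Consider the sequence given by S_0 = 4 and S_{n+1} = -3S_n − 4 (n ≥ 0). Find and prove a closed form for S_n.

Claim: S_n = 5·(-3)^n − 1.

Base case: S_0 = 4, and 5·(-3)^0 − 1 = 5 − 1 = 4.
Assume S_k = 5·(-3)^k − 1 for some k ≥ 0.
Then S_{k+1} = -3S_k − 4 = -3·(5·(-3)^k − 1) − 4 = -15·(-3)^k + 3 − 4 = 5·(-3)^{k+1} − 1.
By induction, S_n = 5·(-3)^n − 1 for all n ≥ 0.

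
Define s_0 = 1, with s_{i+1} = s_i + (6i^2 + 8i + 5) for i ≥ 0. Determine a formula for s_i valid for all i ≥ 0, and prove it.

Claim: s_i = 2i^3 + i^2 + 2i + 1.

Base case: s_0 = 1, and 2·0^3 + 0^2 + 2·0 + 1 = 1.
Assume s_k = 2k^3 + k^2 + 2k + 1.
Then s_{k+1} = s_k + (6k^2 + 8k + 5) = (2k^3 + k^2 + 2k + 1) + (6k^2 + 8k + 5) = 2k^3 + 7k^2 + 10k + 6,
and 2·(k+1)^3 + (k+1)^2 + 2·(k+1) + 1 = 2k^3 + 7k^2 + 10k + 6.
By induction, s_i = 2i^3 + i^2 + 2i + 1 for all i ≥ 0.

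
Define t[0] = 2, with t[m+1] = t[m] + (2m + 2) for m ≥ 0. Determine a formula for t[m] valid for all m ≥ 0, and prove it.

Claim: t[m] = m^2 + m + 2.

Base case: t[0] = 2, and 0^2 + 0 + 2 = 2.
Assume t[j] = j^2 + j + 2.
Then t[j+1] = t[j] + (2j + 2) = (j^2 + j + 2) + (2j + 2) = j^2 + 3j + 4,
and (j+1)^2 + (j+1) + 2 = j^2 + 3j + 4.
By induction, t[m] = m^2 + m + 2 for all m ≥ 0.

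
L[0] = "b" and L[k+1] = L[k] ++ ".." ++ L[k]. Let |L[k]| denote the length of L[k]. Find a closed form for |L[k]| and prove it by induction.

Claim: |L[k]| = 3·2^k − 2.

Base case: |L[0]| = 1, and 3·2^0 − 2 = 1.
Assume |L[m]| = 3·2^m − 2.
Then |L[m+1]| = |L[m]| + 2 + |L[m]| = 2|L[m]| + 2 = 2(3·2^m − 2) + 2 = 3·2^{m+1} − 4 + 2 = 3·2^{m+1} − 2.
Hence |L[k]| = 3·2^k − 2 for every k ≥ 0, by induction.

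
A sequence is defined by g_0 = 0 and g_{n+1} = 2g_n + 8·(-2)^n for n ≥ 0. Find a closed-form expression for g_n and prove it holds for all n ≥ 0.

Claim: g_n = 2·2^n − 2·(-2)^n.

Base case: g_0 = 0, and 2·2^0 − 2·(-2)^0 = 2 − 2 = 0.
Assume g_j = 2·2^j − 2·(-2)^j for some j ≥ 0.
Then g_{j+1} = 2g_j + 8·(-2)^j = 2·(2·2^j − 2·(-2)^j) + 8·(-2)^j = 2·2^{j+1} − 4·(-2)^j + 8·(-2)^j = 2·2^{j+1} + 4·(-2)^j = 2·2^{j+1} − 2·(-2)^{j+1}.
By induction, g_n = 2·2^n − 2·(-2)^n for all n ≥ 0.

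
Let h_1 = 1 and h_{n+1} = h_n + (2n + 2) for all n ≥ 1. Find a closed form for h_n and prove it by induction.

Claim: h_n = n^2 + n − 1.

Base case: h_1 = 1, and 1^2 + 1 − 1 = 1.
Assume h_j = j^2 + j − 1.
Then h_{j+1} = h_j + (2j + 2) = (j^2 + j − 1) + (2j + 2) = j^2 + 3j + 1,
and (j+1)^2 + (j+1) − 1 = j^2 + 3j + 1.
Hence h_n = n^2 + n − 1 for every n ≥ 1, by induction.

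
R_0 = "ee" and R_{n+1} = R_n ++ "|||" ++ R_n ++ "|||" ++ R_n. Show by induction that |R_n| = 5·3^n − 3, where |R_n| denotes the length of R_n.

Base case: |R_0| = 2, and 5·3^0 − 3 = 2.
Assume |R_r| = 5·3^r − 3.
Then |R_{r+1}| = 3|R_r| + 6 = 3(5·3^r − 3) + 6 = 5·3^{r+1} − 9 + 6 = 5·3^{r+1} − 3.
This completes the inductive step, so |R_n| = 5·3^n − 3 for all n ≥ 0.

|R_n| = 5·3^n − 3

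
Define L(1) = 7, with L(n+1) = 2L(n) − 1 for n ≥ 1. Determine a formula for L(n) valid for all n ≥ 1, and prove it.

Claim: L(n) = 3·2^n + 1.

Base case: L(1) = 7, and 3·2^1 + 1 = 6 + 1 = 7.
Assume L(m) = 3·2^m + 1 for some m ≥ 1.
Then L(m+1) = 2L(m) − 1 = 2·(3·2^m + 1) − 1 = 6·2^m + 2 − 1 = 3·2^{m+1} + 1.
By induction, L(n) = 3·2^n + 1 for all n ≥ 1.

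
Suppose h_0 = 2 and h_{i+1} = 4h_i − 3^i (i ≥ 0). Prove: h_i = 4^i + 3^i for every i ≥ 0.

Base case: h_0 = 2, and 4^0 + 3^0 = 1 + 1 = 2.
Assume h_j = 4^j + 3^j for some j ≥ 0.
Then h_{j+1} = 4h_j − 3^j = 4·(4^j + 3^j) − 3^j = 4^{j+1} + 4·3^j − 3^j = 4^{j+1} + 3·3^j = 4^{j+1} + 3^{j+1}.
So the formula holds for j+1, and by induction h_i = 4^i + 3^i for all i ≥ 0.

h_i = 4^i + 3^i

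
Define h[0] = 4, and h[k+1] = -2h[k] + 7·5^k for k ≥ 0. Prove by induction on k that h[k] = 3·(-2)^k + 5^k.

Base case: h[0] = 4, and 3·(-2)^0 + 5^0 = 3 + 1 = 4.
Assume h[m] = 3·(-2)^m + 5^m for some m ≥ 0.
Then h[m+1] = -2h[m] + 7·5^m = -2·(3·(-2)^m + 5^m) + 7·5^m = 3·(-2)^{m+1} − 2·5^m + 7·5^m = 3·(-2)^{m+1} + 5·5^m = 3·(-2)^{m+1} + 5^{m+1}.
By induction, h[k] = 3·(-2)^k + 5^k for all k ≥ 0.

h[k] = 3·(-2)^k + 5^k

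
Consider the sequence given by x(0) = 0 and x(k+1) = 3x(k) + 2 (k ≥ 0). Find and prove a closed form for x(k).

Claim: x(k) = 3^k − 1.

Base case: x(0) = 0, and 3^0 − 1 = 1 − 1 = 0.
Assume x(j) = 3^j − 1 for some j ≥ 0.
Then x(j+1) = 3x(j) + 2 = 3·(3^j − 1) + 2 = 3^{j+1} − 3 + 2 = 3^{j+1} − 1.
So the formula holds for j+1, and by induction x(k) = 3^k − 1 for all k ≥ 0.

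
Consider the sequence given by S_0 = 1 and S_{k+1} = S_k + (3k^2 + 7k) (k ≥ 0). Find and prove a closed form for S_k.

Claim: S_k = k^3 + 2k^2 − 3k + 1.

Base case: S_0 = 1, and 0^3 + 2·0^2 − 3·0 + 1 = 1.
Assume S_j = j^3 + 2j^2 − 3j + 1.
Then S_{j+1} = S_j + (3j^2 + 7j) = (j^3 + 2j^2 − 3j + 1) + (3j^2 + 7j) = j^3 + 5j^2 + 4j + 1,
and (j+1)^3 + 2·(j+1)^2 − 3·(j+1) + 1 = j^3 + 5j^2 + 4j + 1.
Hence S_k = k^3 + 2k^2 − 3k + 1 for every k ≥ 0, by induction.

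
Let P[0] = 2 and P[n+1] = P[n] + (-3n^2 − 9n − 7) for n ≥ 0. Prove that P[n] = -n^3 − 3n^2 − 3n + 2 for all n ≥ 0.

Base case: P[0] = 2, and -0^3 − 3·0^2 − 3·0 + 2 = 2.
Assume P[r] = -r^3 − 3r^2 − 3r + 2.
Then P[r+1] = P[r] + (-3r^2 − 9r − 7) = (-r^3 − 3r^2 − 3r + 2) + (-3r^2 − 9r − 7) = -r^3 − 6r^2 − 12r − 5,
and -(r+1)^3 − 3·(r+1)^2 − 3·(r+1) + 2 = -r^3 − 6r^2 − 12r − 5.
By induction, P[n] = -n^3 − 3n^2 − 3n + 2 for all n ≥ 0.

P[n] = -n^3 − 3n^2 − 3n + 2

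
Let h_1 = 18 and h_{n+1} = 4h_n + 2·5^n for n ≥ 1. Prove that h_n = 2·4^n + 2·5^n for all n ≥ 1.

Base case: h_1 = 18, and 2·4^1 + 2·5^1 = 8 + 10 = 18.
Assume h_k = 2·4^k + 2·5^k for some k ≥ 1.
Then h_{k+1} = 4h_k + 2·5^k = 4·(2·4^k + 2·5^k) + 2·5^k = 2·4^{k+1} + 8·5^k + 2·5^k = 2·4^{k+1} + 10·5^k = 2·4^{k+1} + 2·5^{k+1}.
Hence h_n = 2·4^n + 2·5^n for every n ≥ 1, by induction.

h_n = 2·4^n + 2·5^n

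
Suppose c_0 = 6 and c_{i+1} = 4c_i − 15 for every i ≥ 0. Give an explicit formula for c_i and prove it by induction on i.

Claim: c_i = 4^i + 5.

Base case: c_0 = 6, and 4^0 + 5 = 1 + 5 = 6.
Assume c_m = 4^m + 5 for some m ≥ 0.
Then c_{m+1} = 4c_m − 15 = 4·(4^m + 5) − 15 = 4^{m+1} + 20 − 15 = 4^{m+1} + 5.
Hence c_i = 4^i + 5 for every i ≥ 0, by induction.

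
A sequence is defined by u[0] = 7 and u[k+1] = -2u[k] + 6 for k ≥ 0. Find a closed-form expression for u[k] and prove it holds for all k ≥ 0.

Claim: u[k] = 5·(-2)^k + 2.

Base case: u[0] = 7, and 5·(-2)^0 + 2 = 5 + 2 = 7.
Assume u[r] = 5·(-2)^r + 2 for some r ≥ 0.
Then u[r+1] = -2u[r] + 6 = -2·(5·(-2)^r + 2) + 6 = -10·(-2)^r − 4 + 6 = 5·(-2)^{r+1} + 2.
By induction, u[k] = 5·(-2)^k + 2 for all k ≥ 0.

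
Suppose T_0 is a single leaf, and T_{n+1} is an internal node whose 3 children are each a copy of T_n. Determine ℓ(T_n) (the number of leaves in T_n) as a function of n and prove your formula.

Claim: ℓ(T_n) = 3^n.

Base case: ℓ(T_0) = 1, and 3^0 = 1.
Assume ℓ(T_j) = 3^j.
Then ℓ(T_{j+1}) = 3·ℓ(T_j) = 3·3^j = 3^{j+1}.
So the formula holds for j+1, and by induction ℓ(T_n) = 3^n for all n ≥ 0.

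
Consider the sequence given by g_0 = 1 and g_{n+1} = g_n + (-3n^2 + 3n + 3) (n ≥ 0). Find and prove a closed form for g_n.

Claim: g_n = -n^3 + 3n^2 + n + 1.

Base case: g_0 = 1, and -0^3 + 3·0^2 + 0 + 1 = 1.
Assume g_j = -j^3 + 3j^2 + j + 1.
Then g_{j+1} = g_j + (-3j^2 + 3j + 3) = (-j^3 + 3j^2 + j + 1) + (-3j^2 + 3j + 3) = -j^3 + 4j + 4,
and -(j+1)^3 + 3·(j+1)^2 + (j+1) + 1 = -j^3 + 4j + 4.
This completes the inductive step, so g_n = -n^3 + 3n^2 + n + 1 for all n ≥ 0.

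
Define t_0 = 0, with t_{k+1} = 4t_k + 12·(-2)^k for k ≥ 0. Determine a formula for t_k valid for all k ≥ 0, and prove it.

Claim: t_k = 2·4^k − 2·(-2)^k.

Base case: t_0 = 0, and 2·4^0 − 2·(-2)^0 = 2 − 2 = 0.
Assume t_r = 2·4^r − 2·(-2)^r for some r ≥ 0.
Then t_{r+1} = 4t_r + 12·(-2)^r = 4·(2·4^r − 2·(-2)^r) + 12·(-2)^r = 2·4^{r+1} − 8·(-2)^r + 12·(-2)^r = 2·4^{r+1} + 4·(-2)^r = 2·4^{r+1} − 2·(-2)^{r+1}.
So the formula holds for r+1, and by induction t_k = 2·4^k − 2·(-2)^k for all k ≥ 0.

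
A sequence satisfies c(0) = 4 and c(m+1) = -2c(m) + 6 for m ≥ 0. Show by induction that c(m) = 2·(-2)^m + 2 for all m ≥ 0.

Base case: c(0) = 4, and 2·(-2)^0 + 2 = 2 + 2 = 4.
Assume c(j) = 2·(-2)^j + 2 for some j ≥ 0.
Then c(j+1) = -2c(j) + 6 = -2·(2·(-2)^j + 2) + 6 = -4·(-2)^j − 4 + 6 = 2·(-2)^{j+1} + 2.
So the formula holds for j+1, and by induction c(m) = 2·(-2)^m + 2 for all m ≥ 0.

c(m) = 2·(-2)^m + 2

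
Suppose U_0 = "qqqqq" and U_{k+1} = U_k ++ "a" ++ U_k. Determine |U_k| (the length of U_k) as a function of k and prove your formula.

Claim: |U_k| = 6·2^k − 1.

Base case: |U_0| = 5, and 6·2^0 − 1 = 5.
Assume |U_r| = 6·2^r − 1.
Then |U_{r+1}| = |U_r| + 1 + |U_r| = 2|U_r| + 1 = 2(6·2^r − 1) + 1 = 6·2^{r+1} − 2 + 1 = 6·2^{r+1} − 1.
By induction, |U_k| = 6·2^k − 1 for all k ≥ 0.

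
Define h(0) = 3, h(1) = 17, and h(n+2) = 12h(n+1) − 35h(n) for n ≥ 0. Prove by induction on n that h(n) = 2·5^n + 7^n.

Base cases: h(0) = 3 and 2·5^0 + 7^0 = 3; h(1) = 17 and 2·5^1 + 7^1 = 17.
Assume h(j) = 2·5^j + 7^j for all 0 ≤ j ≤ m, where m ≥ 1.
Then h(m+1) = 12h(m) − 35h(m−1) = 12·(2·5^m + 7^m) − 35·(2·5^{m−1} + 7^{m−1}) = 2·(12·5 − 35)5^{m−1} + (12·7 − 35)7^{m−1} = 50·5^{m−1} + 49·7^{m−1} = 2·5^{m+1} + 7^{m+1}.
Hence h(n) = 2·5^n + 7^n for every n ≥ 0, by strong induction.

h(n) = 2·5^n + 7^n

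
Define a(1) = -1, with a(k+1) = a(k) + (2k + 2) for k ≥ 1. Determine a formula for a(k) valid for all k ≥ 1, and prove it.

Claim: a(k) = k^2 + k − 3.

Base case: a(1) = -1, and 1^2 + 1 − 3 = -1.
Assume a(m) = m^2 + m − 3.
Then a(m+1) = a(m) + (2m + 2) = (m^2 + m − 3) + (2m + 2) = m^2 + 3m − 1,
and (m+1)^2 + (m+1) − 3 = m^2 + 3m − 1.
Hence a(k) = k^2 + k − 3 for every k ≥ 1, by induction.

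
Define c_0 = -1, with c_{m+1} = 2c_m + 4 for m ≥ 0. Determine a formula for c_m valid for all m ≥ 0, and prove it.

Claim: c_m = 3·2^m − 4.

Base case: c_0 = -1, and 3·2^0 − 4 = 3 − 4 = -1.
Assume c_r = 3·2^r − 4 for some r ≥ 0.
Then c_{r+1} = 2c_r + 4 = 2·(3·2^r − 4) + 4 = 6·2^r − 8 + 4 = 3·2^{r+1} − 4.
This completes the inductive step, so c_m = 3·2^m − 4 for all m ≥ 0.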